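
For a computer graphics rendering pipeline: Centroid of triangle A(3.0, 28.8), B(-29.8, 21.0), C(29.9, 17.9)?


Centroid = ((x_A+x_B+x_C)/3, (y_A+y_B+y_C)/3)
= ((3+(-29.8)+29.9)/3, (28.8+21+17.9)/3)
= (1.0333, 22.5667)

(1.0333, 22.5667)


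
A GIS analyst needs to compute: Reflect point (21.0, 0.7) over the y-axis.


Reflection over y-axis: (x,y) -> (-x,y)
(21, 0.7) -> (-21, 0.7)

(-21, 0.7)


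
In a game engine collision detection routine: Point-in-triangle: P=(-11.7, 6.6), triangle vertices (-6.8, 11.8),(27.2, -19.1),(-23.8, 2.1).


Cross products: AB x AP = -328.21, BC x BP = -486.02, CA x CP = -40.87
All same sign? yes

Yes, inside


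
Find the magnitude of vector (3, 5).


|u| = sqrt(3^2 + 5^2) = sqrt(34) = 5.831

5.831


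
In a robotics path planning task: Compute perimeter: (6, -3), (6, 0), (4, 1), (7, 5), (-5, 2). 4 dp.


Sides: (6, -3)->(6, 0): sqrt(9) = 3, (6, 0)->(4, 1): sqrt(5) = 2.236068, (4, 1)->(7, 5): sqrt(25) = 5, (7, 5)->(-5, 2): sqrt(153) = 12.369317, (-5, 2)->(6, -3): sqrt(146) = 12.083046
Sum = 34.688431
Perimeter = 34.6884

34.6884


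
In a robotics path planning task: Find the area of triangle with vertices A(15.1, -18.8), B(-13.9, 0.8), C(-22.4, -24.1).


Area = |x_A(y_B-y_C) + x_B(y_C-y_A) + x_C(y_A-y_B)|/2
= |375.99 + 73.67 + 439.04|/2
= 888.7/2 = 444.35

444.35


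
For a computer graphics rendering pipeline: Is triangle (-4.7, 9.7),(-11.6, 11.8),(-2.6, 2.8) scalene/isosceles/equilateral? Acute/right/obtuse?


Side lengths squared: AB^2=52.02, BC^2=162, CA^2=52.02
Sorted: [52.02, 52.02, 162]
By sides: Isosceles, By angles: Obtuse

Isosceles, Obtuse


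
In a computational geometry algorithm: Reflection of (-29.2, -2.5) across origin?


Reflection over origin: (x,y) -> (-x,-y)
(-29.2, -2.5) -> (29.2, 2.5)

(29.2, 2.5)


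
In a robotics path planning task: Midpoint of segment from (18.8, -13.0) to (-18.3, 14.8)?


M = ((18.8+(-18.3))/2, ((-13)+14.8)/2)
= (0.25, 0.9)

(0.25, 0.9)


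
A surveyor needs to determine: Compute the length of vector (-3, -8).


|u| = sqrt((-3)^2 + (-8)^2) = sqrt(73) = 8.544

8.544


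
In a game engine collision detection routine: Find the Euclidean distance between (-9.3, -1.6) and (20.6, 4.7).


dx=29.9, dy=6.3
d^2 = 29.9^2 + 6.3^2 = 933.7
d = sqrt(933.7) = 30.5565

30.5565


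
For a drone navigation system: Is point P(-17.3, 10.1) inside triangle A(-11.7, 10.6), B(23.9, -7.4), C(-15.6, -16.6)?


Cross products: AB x AP = -118.6, BC x BP = -1070.29, CA x CP = 150.37
All same sign? no

No, outside


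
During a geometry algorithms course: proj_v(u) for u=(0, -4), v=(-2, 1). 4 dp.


u.v = -4, |v| = sqrt(5) = 2.2361
Scalar projection = u.v / |v| = -4 / sqrt(5) = -1.7889

-1.7889


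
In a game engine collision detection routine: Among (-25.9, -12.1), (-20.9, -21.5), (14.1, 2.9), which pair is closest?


d(P0,P1) = 10.6471, d(P0,P2) = 42.72, d(P1,P2) = 42.6657
Closest: P0 and P1

Closest pair: (-25.9, -12.1) and (-20.9, -21.5), distance = 10.6471


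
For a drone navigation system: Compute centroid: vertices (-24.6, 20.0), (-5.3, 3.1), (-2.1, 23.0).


Centroid = ((x_A+x_B+x_C)/3, (y_A+y_B+y_C)/3)
= (((-24.6)+(-5.3)+(-2.1))/3, (20+3.1+23)/3)
= (-10.6667, 15.3667)

(-10.6667, 15.3667)


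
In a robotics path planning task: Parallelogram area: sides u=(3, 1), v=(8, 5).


|u x v| = |3*5 - 1*8|
= |15 - 8| = 7

7


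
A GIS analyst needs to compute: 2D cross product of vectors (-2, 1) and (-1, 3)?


u x v = u_x*v_y - u_y*v_x = (-2)*3 - 1*(-1)
= (-6) - (-1) = -5

-5


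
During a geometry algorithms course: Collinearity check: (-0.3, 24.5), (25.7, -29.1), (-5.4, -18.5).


Cross product: (25.7-(-0.3))*((-18.5)-24.5) - ((-29.1)-24.5)*((-5.4)-(-0.3))
= -1391.36

No, not collinear


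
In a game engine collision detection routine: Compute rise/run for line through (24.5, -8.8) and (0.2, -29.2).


slope = (y2-y1)/(x2-x1) = ((-29.2)-(-8.8))/(0.2-24.5) = (-20.4)/(-24.3) = 0.8395

0.8395


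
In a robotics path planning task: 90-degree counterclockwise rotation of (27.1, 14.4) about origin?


90° CCW: (x,y) -> (-y, x)
(27.1,14.4) -> (-14.4, 27.1)

(-14.4, 27.1)


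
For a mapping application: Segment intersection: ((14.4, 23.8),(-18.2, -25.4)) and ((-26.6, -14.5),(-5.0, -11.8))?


Cross products: d1=716.58, d2=-258.12, d3=-768.62, d4=206.08
d1*d2 < 0 and d3*d4 < 0? yes

Yes, they intersect


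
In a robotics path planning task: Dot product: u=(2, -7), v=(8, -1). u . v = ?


u . v = u_x*v_x + u_y*v_y = 2*8 + (-7)*(-1)
= 16 + 7 = 23

23


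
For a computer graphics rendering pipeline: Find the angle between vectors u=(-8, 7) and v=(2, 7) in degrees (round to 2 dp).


u.v = 33, |u| = sqrt(113) = 10.6301, |v| = sqrt(53) = 7.2801
cos(theta) = u.v/(|u||v|) = 33/sqrt(5989) = 0.426419
theta = acos(0.426419) = 64.76 degrees

64.76 degrees


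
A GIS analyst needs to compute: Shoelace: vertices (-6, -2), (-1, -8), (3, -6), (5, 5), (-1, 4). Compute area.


Shoelace sum: ((-6)*(-8) - (-1)*(-2)) + ((-1)*(-6) - 3*(-8)) + (3*5 - 5*(-6)) + (5*4 - (-1)*5) + ((-1)*(-2) - (-6)*4)
= 172
Area = |172|/2 = 86

86


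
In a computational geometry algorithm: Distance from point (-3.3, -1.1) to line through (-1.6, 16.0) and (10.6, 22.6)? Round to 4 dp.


|cross product| = 197.4
|line direction| = sqrt(192.4) = 13.8708
Distance = 197.4/sqrt(192.4) = 14.2313

14.2313


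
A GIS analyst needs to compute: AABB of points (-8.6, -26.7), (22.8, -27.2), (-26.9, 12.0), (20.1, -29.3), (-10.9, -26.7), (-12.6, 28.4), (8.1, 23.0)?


x range: [-26.9, 22.8]
y range: [-29.3, 28.4]
Bounding box: (-26.9,-29.3) to (22.8,28.4)

(-26.9,-29.3) to (22.8,28.4)


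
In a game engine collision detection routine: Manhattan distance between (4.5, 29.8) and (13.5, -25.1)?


|4.5-13.5| + |29.8-(-25.1)| = 9 + 54.9 = 63.9

63.9


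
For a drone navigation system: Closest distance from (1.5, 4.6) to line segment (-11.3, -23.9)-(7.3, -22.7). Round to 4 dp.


Project P onto AB: t = 0.7838 (clamped to [0,1])
Closest point on segment: (3.278, -22.9595)
Distance: 27.6168

27.6168


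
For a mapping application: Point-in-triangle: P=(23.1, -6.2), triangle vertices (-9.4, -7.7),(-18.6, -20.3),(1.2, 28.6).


Cross products: AB x AP = 395.7, BC x BP = -1759.95, CA x CP = 1163.85
All same sign? no

No, outside


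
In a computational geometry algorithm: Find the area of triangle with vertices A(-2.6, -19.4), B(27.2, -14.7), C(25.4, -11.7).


Area = |x_A(y_B-y_C) + x_B(y_C-y_A) + x_C(y_A-y_B)|/2
= |7.8 + 209.44 + (-119.38)|/2
= 97.86/2 = 48.93

48.93


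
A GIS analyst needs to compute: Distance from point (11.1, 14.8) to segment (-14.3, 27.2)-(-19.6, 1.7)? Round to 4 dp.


Project P onto AB: t = 0.2677 (clamped to [0,1])
Closest point on segment: (-15.7187, 20.3741)
Distance: 27.3919

27.3919


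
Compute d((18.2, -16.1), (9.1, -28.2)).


dx=-9.1, dy=-12.1
d^2 = (-9.1)^2 + (-12.1)^2 = 229.22
d = sqrt(229.22) = 15.14

15.14


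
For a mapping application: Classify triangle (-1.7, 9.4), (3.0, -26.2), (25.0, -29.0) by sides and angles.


Side lengths squared: AB^2=1289.45, BC^2=491.84, CA^2=2187.45
Sorted: [491.84, 1289.45, 2187.45]
By sides: Scalene, By angles: Obtuse

Scalene, Obtuse


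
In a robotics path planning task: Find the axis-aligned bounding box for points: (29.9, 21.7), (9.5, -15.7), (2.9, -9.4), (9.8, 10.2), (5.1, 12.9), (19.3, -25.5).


x range: [2.9, 29.9]
y range: [-25.5, 21.7]
Bounding box: (2.9,-25.5) to (29.9,21.7)

(2.9,-25.5) to (29.9,21.7)


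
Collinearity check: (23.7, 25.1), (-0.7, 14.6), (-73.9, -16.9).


Cross product: ((-0.7)-23.7)*((-16.9)-25.1) - (14.6-25.1)*((-73.9)-23.7)
= 0

Yes, collinear


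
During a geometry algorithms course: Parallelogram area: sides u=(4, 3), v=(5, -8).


|u x v| = |4*(-8) - 3*5|
= |(-32) - 15| = 47

47


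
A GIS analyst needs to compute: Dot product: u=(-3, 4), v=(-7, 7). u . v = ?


u . v = u_x*v_x + u_y*v_y = (-3)*(-7) + 4*7
= 21 + 28 = 49

49


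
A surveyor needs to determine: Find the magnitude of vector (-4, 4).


|u| = sqrt((-4)^2 + 4^2) = sqrt(32) = 5.6569

5.6569


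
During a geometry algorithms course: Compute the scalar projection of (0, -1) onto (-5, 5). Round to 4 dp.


u.v = -5, |v| = sqrt(50) = 7.0711
Scalar projection = u.v / |v| = -5 / sqrt(50) = -0.7071

-0.7071


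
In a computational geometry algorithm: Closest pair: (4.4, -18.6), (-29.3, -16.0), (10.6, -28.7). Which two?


d(P0,P1) = 33.8001, d(P0,P2) = 11.8512, d(P1,P2) = 41.8724
Closest: P0 and P2

Closest pair: (4.4, -18.6) and (10.6, -28.7), distance = 11.8512


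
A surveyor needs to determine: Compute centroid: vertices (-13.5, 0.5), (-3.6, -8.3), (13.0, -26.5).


Centroid = ((x_A+x_B+x_C)/3, (y_A+y_B+y_C)/3)
= (((-13.5)+(-3.6)+13)/3, (0.5+(-8.3)+(-26.5))/3)
= (-1.3667, -11.4333)

(-1.3667, -11.4333)


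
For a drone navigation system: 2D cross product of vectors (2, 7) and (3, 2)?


u x v = u_x*v_y - u_y*v_x = 2*2 - 7*3
= 4 - 21 = -17

-17


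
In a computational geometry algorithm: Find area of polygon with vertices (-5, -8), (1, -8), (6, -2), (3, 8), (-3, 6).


Shoelace sum: ((-5)*(-8) - 1*(-8)) + (1*(-2) - 6*(-8)) + (6*8 - 3*(-2)) + (3*6 - (-3)*8) + ((-3)*(-8) - (-5)*6)
= 244
Area = |244|/2 = 122

122


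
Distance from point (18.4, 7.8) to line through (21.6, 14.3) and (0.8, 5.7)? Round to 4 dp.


|cross product| = 107.68
|line direction| = sqrt(506.6) = 22.5078
Distance = 107.68/sqrt(506.6) = 4.7841

4.7841


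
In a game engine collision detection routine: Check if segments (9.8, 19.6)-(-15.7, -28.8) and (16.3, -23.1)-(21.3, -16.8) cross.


Cross products: d1=254.45, d2=173.1, d3=1403.45, d4=1484.8
d1*d2 < 0 and d3*d4 < 0? no

No, they don't intersect


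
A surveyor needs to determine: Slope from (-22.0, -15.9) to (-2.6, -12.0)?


slope = (y2-y1)/(x2-x1) = ((-12)-(-15.9))/((-2.6)-(-22)) = 3.9/19.4 = 0.201

0.201


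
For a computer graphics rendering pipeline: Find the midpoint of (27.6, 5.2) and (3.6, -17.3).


M = ((27.6+3.6)/2, (5.2+(-17.3))/2)
= (15.6, -6.05)

(15.6, -6.05)


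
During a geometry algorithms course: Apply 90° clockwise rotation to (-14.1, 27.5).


90° CW: (x,y) -> (y, -x)
(-14.1,27.5) -> (27.5, 14.1)

(27.5, 14.1)


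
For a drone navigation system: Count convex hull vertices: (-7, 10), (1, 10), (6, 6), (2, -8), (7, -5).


Convex hull vertices (CCW): (-7, 10), (2, -8), (7, -5), (6, 6), (1, 10)
Count = 5

5


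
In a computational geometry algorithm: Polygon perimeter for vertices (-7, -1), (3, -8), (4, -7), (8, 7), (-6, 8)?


Sides: (-7, -1)->(3, -8): sqrt(149) = 12.206556, (3, -8)->(4, -7): sqrt(2) = 1.414214, (4, -7)->(8, 7): sqrt(212) = 14.56022, (8, 7)->(-6, 8): sqrt(197) = 14.035669, (-6, 8)->(-7, -1): sqrt(82) = 9.055385
Sum = 51.272044
Perimeter = 51.272

51.272


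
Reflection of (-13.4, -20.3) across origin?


Reflection over origin: (x,y) -> (-x,-y)
(-13.4, -20.3) -> (13.4, 20.3)

(13.4, 20.3)


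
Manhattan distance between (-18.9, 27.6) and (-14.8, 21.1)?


|(-18.9)-(-14.8)| + |27.6-21.1| = 4.1 + 6.5 = 10.6

10.6


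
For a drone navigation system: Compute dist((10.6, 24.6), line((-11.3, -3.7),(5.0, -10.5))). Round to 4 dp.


|cross product| = 610.21
|line direction| = sqrt(311.93) = 17.6615
Distance = 610.21/sqrt(311.93) = 34.5502

34.5502


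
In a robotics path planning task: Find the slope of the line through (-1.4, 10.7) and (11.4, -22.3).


slope = (y2-y1)/(x2-x1) = ((-22.3)-10.7)/(11.4-(-1.4)) = (-33)/12.8 = -2.5781

-2.5781


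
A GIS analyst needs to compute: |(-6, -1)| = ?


|u| = sqrt((-6)^2 + (-1)^2) = sqrt(37) = 6.0828

6.0828


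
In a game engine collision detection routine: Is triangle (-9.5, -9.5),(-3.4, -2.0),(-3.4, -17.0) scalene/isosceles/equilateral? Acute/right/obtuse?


Side lengths squared: AB^2=93.46, BC^2=225, CA^2=93.46
Sorted: [93.46, 93.46, 225]
By sides: Isosceles, By angles: Obtuse

Isosceles, Obtuse


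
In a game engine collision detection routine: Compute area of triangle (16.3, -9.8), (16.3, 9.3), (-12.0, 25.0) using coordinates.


Area = |x_A(y_B-y_C) + x_B(y_C-y_A) + x_C(y_A-y_B)|/2
= |(-255.91) + 567.24 + 229.2|/2
= 540.53/2 = 270.265

270.265


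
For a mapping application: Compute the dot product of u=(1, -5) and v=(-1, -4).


u . v = u_x*v_x + u_y*v_y = 1*(-1) + (-5)*(-4)
= (-1) + 20 = 19

19


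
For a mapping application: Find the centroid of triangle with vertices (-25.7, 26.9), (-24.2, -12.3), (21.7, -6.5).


Centroid = ((x_A+x_B+x_C)/3, (y_A+y_B+y_C)/3)
= (((-25.7)+(-24.2)+21.7)/3, (26.9+(-12.3)+(-6.5))/3)
= (-9.4, 2.7)

(-9.4, 2.7)


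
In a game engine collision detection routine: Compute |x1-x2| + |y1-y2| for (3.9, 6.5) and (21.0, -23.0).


|3.9-21| + |6.5-(-23)| = 17.1 + 29.5 = 46.6

46.6


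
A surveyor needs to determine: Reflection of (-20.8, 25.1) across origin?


Reflection over origin: (x,y) -> (-x,-y)
(-20.8, 25.1) -> (20.8, -25.1)

(20.8, -25.1)


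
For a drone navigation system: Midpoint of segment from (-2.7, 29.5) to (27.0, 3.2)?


M = (((-2.7)+27)/2, (29.5+3.2)/2)
= (12.15, 16.35)

(12.15, 16.35)


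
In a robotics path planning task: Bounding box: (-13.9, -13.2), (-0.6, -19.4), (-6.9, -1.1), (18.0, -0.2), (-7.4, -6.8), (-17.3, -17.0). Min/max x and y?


x range: [-17.3, 18]
y range: [-19.4, -0.2]
Bounding box: (-17.3,-19.4) to (18,-0.2)

(-17.3,-19.4) to (18,-0.2)


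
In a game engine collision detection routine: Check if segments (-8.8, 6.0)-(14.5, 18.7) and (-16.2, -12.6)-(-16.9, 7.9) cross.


Cross products: d1=-164.72, d2=-651.26, d3=-339.4, d4=147.14
d1*d2 < 0 and d3*d4 < 0? no

No, they don't intersect


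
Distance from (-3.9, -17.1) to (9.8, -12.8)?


dx=13.7, dy=4.3
d^2 = 13.7^2 + 4.3^2 = 206.18
d = sqrt(206.18) = 14.359

14.359


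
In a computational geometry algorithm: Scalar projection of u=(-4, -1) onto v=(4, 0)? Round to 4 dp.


u.v = -16, |v| = sqrt(16) = 4
Scalar projection = u.v / |v| = -16 / sqrt(16) = -4

-4


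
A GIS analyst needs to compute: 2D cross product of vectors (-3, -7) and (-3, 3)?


u x v = u_x*v_y - u_y*v_x = (-3)*3 - (-7)*(-3)
= (-9) - 21 = -30

-30


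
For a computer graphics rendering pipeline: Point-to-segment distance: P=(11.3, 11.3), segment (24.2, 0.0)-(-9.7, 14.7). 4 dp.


Project P onto AB: t = 0.442 (clamped to [0,1])
Closest point on segment: (9.2173, 6.4969)
Distance: 5.2352

5.2352


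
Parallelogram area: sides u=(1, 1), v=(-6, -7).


|u x v| = |1*(-7) - 1*(-6)|
= |(-7) - (-6)| = 1

1


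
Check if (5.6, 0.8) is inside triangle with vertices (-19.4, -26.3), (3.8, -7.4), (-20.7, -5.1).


Cross products: AB x AP = 156.22, BC x BP = -205.04, CA x CP = 565.23
All same sign? no

No, outside


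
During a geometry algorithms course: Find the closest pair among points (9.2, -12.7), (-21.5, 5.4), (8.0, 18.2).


d(P0,P1) = 35.6385, d(P0,P2) = 30.9233, d(P1,P2) = 32.1573
Closest: P0 and P2

Closest pair: (9.2, -12.7) and (8.0, 18.2), distance = 30.9233


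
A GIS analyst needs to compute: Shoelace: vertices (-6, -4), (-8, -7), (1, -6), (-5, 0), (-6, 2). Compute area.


Shoelace sum: ((-6)*(-7) - (-8)*(-4)) + ((-8)*(-6) - 1*(-7)) + (1*0 - (-5)*(-6)) + ((-5)*2 - (-6)*0) + ((-6)*(-4) - (-6)*2)
= 61
Area = |61|/2 = 30.5

30.5


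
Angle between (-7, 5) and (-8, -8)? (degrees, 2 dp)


u.v = 16, |u| = sqrt(74) = 8.6023, |v| = sqrt(128) = 11.3137
cos(theta) = u.v/(|u||v|) = 16/sqrt(9472) = 0.164399
theta = acos(0.164399) = 80.54 degrees

80.54 degrees


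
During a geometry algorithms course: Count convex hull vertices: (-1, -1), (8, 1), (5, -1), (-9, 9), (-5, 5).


Convex hull vertices (CCW): (-9, 9), (-1, -1), (5, -1), (8, 1)
Count = 4

4


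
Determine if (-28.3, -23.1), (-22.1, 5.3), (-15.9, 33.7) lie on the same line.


Cross product: ((-22.1)-(-28.3))*(33.7-(-23.1)) - (5.3-(-23.1))*((-15.9)-(-28.3))
= 0

Yes, collinear


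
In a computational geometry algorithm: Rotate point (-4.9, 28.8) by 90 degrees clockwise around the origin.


90° CW: (x,y) -> (y, -x)
(-4.9,28.8) -> (28.8, 4.9)

(28.8, 4.9)


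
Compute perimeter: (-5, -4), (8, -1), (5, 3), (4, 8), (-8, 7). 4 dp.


Sides: (-5, -4)->(8, -1): sqrt(178) = 13.341664, (8, -1)->(5, 3): sqrt(25) = 5, (5, 3)->(4, 8): sqrt(26) = 5.09902, (4, 8)->(-8, 7): sqrt(145) = 12.041595, (-8, 7)->(-5, -4): sqrt(130) = 11.401754
Sum = 46.884033
Perimeter = 46.884

46.884


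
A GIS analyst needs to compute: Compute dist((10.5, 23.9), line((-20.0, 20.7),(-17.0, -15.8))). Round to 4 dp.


|cross product| = 1122.85
|line direction| = sqrt(1341.25) = 36.6231
Distance = 1122.85/sqrt(1341.25) = 30.6596

30.6596


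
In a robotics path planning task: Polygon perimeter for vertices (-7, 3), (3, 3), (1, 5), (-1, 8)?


Sides: (-7, 3)->(3, 3): sqrt(100) = 10, (3, 3)->(1, 5): sqrt(8) = 2.828427, (1, 5)->(-1, 8): sqrt(13) = 3.605551, (-1, 8)->(-7, 3): sqrt(61) = 7.81025
Sum = 24.244228
Perimeter = 24.2442

24.2442


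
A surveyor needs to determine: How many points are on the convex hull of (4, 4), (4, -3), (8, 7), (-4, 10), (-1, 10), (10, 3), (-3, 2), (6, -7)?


Convex hull vertices (CCW): (-4, 10), (-3, 2), (6, -7), (10, 3), (8, 7), (-1, 10)
Count = 6

6


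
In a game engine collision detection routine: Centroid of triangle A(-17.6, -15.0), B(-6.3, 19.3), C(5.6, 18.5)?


Centroid = ((x_A+x_B+x_C)/3, (y_A+y_B+y_C)/3)
= (((-17.6)+(-6.3)+5.6)/3, ((-15)+19.3+18.5)/3)
= (-6.1, 7.6)

(-6.1, 7.6)


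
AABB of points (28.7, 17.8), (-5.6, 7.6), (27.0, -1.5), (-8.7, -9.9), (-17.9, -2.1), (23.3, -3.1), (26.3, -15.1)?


x range: [-17.9, 28.7]
y range: [-15.1, 17.8]
Bounding box: (-17.9,-15.1) to (28.7,17.8)

(-17.9,-15.1) to (28.7,17.8)


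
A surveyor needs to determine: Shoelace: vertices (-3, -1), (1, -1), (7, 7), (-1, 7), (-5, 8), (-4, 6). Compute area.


Shoelace sum: ((-3)*(-1) - 1*(-1)) + (1*7 - 7*(-1)) + (7*7 - (-1)*7) + ((-1)*8 - (-5)*7) + ((-5)*6 - (-4)*8) + ((-4)*(-1) - (-3)*6)
= 125
Area = |125|/2 = 62.5

62.5


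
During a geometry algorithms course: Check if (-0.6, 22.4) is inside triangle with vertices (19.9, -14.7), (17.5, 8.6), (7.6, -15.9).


Cross products: AB x AP = 388.61, BC x BP = -580.07, CA x CP = 480.93
All same sign? no

No, outside


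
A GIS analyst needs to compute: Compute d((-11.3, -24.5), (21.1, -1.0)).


dx=32.4, dy=23.5
d^2 = 32.4^2 + 23.5^2 = 1602.01
d = sqrt(1602.01) = 40.0251

40.0251


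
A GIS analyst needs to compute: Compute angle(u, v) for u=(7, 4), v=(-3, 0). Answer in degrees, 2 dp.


u.v = -21, |u| = sqrt(65) = 8.0623, |v| = sqrt(9) = 3
cos(theta) = u.v/(|u||v|) = -21/sqrt(585) = -0.868243
theta = acos(-0.868243) = 150.26 degrees

150.26 degrees


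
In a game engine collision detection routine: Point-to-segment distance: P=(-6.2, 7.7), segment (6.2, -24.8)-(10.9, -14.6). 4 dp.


Project P onto AB: t = 1 (clamped to [0,1])
Closest point on segment: (10.9, -14.6)
Distance: 28.1016

28.1016


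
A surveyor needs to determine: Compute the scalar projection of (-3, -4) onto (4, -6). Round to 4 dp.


u.v = 12, |v| = sqrt(52) = 7.2111
Scalar projection = u.v / |v| = 12 / sqrt(52) = 1.6641

1.6641


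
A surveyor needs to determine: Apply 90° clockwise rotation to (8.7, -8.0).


90° CW: (x,y) -> (y, -x)
(8.7,-8) -> (-8, -8.7)

(-8, -8.7)


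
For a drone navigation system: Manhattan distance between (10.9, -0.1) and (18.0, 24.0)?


|10.9-18| + |(-0.1)-24| = 7.1 + 24.1 = 31.2

31.2


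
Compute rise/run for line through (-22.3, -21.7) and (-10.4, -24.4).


slope = (y2-y1)/(x2-x1) = ((-24.4)-(-21.7))/((-10.4)-(-22.3)) = (-2.7)/11.9 = -0.2269

-0.2269


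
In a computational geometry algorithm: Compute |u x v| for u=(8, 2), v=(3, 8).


|u x v| = |8*8 - 2*3|
= |64 - 6| = 58

58


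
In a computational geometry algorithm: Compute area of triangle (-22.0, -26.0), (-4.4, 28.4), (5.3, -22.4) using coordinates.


Area = |x_A(y_B-y_C) + x_B(y_C-y_A) + x_C(y_A-y_B)|/2
= |(-1117.6) + (-15.84) + (-288.32)|/2
= 1421.76/2 = 710.88

710.88


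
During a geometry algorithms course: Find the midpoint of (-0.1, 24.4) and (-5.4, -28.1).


M = (((-0.1)+(-5.4))/2, (24.4+(-28.1))/2)
= (-2.75, -1.85)

(-2.75, -1.85)


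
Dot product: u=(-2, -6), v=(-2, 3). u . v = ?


u . v = u_x*v_x + u_y*v_y = (-2)*(-2) + (-6)*3
= 4 + (-18) = -14

-14


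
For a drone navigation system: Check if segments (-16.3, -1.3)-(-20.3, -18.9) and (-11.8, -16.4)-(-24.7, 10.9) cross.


Cross products: d1=-71.94, d2=264.3, d3=139.6, d4=-196.64
d1*d2 < 0 and d3*d4 < 0? yes

Yes, they intersect


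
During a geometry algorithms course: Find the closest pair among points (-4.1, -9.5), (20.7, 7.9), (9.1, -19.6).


d(P0,P1) = 30.2952, d(P0,P2) = 16.6208, d(P1,P2) = 29.8464
Closest: P0 and P2

Closest pair: (-4.1, -9.5) and (9.1, -19.6), distance = 16.6208


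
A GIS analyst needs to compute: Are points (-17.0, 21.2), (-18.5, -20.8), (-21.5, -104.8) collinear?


Cross product: ((-18.5)-(-17))*((-104.8)-21.2) - ((-20.8)-21.2)*((-21.5)-(-17))
= 0

Yes, collinear


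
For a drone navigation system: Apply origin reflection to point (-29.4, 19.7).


Reflection over origin: (x,y) -> (-x,-y)
(-29.4, 19.7) -> (29.4, -19.7)

(29.4, -19.7)


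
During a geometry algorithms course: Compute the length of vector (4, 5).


|u| = sqrt(4^2 + 5^2) = sqrt(41) = 6.4031

6.4031


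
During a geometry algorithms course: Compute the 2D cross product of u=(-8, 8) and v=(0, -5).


u x v = u_x*v_y - u_y*v_x = (-8)*(-5) - 8*0
= 40 - 0 = 40

40


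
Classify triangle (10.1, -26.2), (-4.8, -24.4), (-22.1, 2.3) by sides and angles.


Side lengths squared: AB^2=225.25, BC^2=1012.18, CA^2=1849.09
Sorted: [225.25, 1012.18, 1849.09]
By sides: Scalene, By angles: Obtuse

Scalene, Obtuse


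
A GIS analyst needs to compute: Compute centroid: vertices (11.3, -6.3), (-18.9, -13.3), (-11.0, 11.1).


Centroid = ((x_A+x_B+x_C)/3, (y_A+y_B+y_C)/3)
= ((11.3+(-18.9)+(-11))/3, ((-6.3)+(-13.3)+11.1)/3)
= (-6.2, -2.8333)

(-6.2, -2.8333)


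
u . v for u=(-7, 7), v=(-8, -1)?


u . v = u_x*v_x + u_y*v_y = (-7)*(-8) + 7*(-1)
= 56 + (-7) = 49

49


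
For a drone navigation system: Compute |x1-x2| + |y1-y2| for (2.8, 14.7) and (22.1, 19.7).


|2.8-22.1| + |14.7-19.7| = 19.3 + 5 = 24.3

24.3


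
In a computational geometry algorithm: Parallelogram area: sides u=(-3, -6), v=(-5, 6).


|u x v| = |(-3)*6 - (-6)*(-5)|
= |(-18) - 30| = 48

48


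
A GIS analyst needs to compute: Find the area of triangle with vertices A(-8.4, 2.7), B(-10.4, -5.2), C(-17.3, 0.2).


Area = |x_A(y_B-y_C) + x_B(y_C-y_A) + x_C(y_A-y_B)|/2
= |45.36 + 26 + (-136.67)|/2
= 65.31/2 = 32.655

32.655


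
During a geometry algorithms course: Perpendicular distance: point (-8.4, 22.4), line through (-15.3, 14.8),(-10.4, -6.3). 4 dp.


|cross product| = 182.83
|line direction| = sqrt(469.22) = 21.6615
Distance = 182.83/sqrt(469.22) = 8.4403

8.4403


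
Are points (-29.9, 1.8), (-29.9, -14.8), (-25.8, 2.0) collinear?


Cross product: ((-29.9)-(-29.9))*(2-1.8) - ((-14.8)-1.8)*((-25.8)-(-29.9))
= 68.06

No, not collinear


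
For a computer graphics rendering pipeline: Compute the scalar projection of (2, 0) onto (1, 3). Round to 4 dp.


u.v = 2, |v| = sqrt(10) = 3.1623
Scalar projection = u.v / |v| = 2 / sqrt(10) = 0.6325

0.6325


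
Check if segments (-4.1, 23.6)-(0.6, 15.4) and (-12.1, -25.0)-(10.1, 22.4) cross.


Cross products: d1=699.72, d2=294.9, d3=-294.02, d4=110.8
d1*d2 < 0 and d3*d4 < 0? no

No, they don't intersect


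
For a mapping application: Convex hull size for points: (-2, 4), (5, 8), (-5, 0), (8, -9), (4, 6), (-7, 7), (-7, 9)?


Convex hull vertices (CCW): (-7, 7), (-5, 0), (8, -9), (5, 8), (-7, 9)
Count = 5

5


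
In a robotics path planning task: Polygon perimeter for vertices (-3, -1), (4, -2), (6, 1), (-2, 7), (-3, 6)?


Sides: (-3, -1)->(4, -2): sqrt(50) = 7.071068, (4, -2)->(6, 1): sqrt(13) = 3.605551, (6, 1)->(-2, 7): sqrt(100) = 10, (-2, 7)->(-3, 6): sqrt(2) = 1.414214, (-3, 6)->(-3, -1): sqrt(49) = 7
Sum = 29.090833
Perimeter = 29.0908

29.0908


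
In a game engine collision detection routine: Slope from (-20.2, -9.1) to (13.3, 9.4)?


slope = (y2-y1)/(x2-x1) = (9.4-(-9.1))/(13.3-(-20.2)) = 18.5/33.5 = 0.5522

0.5522


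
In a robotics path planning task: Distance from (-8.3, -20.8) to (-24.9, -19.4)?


dx=-16.6, dy=1.4
d^2 = (-16.6)^2 + 1.4^2 = 277.52
d = sqrt(277.52) = 16.6589

16.6589


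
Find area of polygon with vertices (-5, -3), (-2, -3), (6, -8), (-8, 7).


Shoelace sum: ((-5)*(-3) - (-2)*(-3)) + ((-2)*(-8) - 6*(-3)) + (6*7 - (-8)*(-8)) + ((-8)*(-3) - (-5)*7)
= 80
Area = |80|/2 = 40

40


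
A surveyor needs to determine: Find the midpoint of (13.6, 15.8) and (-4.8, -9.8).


M = ((13.6+(-4.8))/2, (15.8+(-9.8))/2)
= (4.4, 3)

(4.4, 3)


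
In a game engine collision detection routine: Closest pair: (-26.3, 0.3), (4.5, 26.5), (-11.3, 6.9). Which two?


d(P0,P1) = 40.4361, d(P0,P2) = 16.3878, d(P1,P2) = 25.1754
Closest: P0 and P2

Closest pair: (-26.3, 0.3) and (-11.3, 6.9), distance = 16.3878


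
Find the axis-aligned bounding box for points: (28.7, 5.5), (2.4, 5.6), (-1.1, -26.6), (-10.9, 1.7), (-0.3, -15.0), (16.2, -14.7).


x range: [-10.9, 28.7]
y range: [-26.6, 5.6]
Bounding box: (-10.9,-26.6) to (28.7,5.6)

(-10.9,-26.6) to (28.7,5.6)


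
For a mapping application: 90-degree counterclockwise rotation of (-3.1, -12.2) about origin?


90° CCW: (x,y) -> (-y, x)
(-3.1,-12.2) -> (12.2, -3.1)

(12.2, -3.1)


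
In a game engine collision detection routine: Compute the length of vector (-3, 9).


|u| = sqrt((-3)^2 + 9^2) = sqrt(90) = 9.4868

9.4868


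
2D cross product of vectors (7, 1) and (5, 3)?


u x v = u_x*v_y - u_y*v_x = 7*3 - 1*5
= 21 - 5 = 16

16


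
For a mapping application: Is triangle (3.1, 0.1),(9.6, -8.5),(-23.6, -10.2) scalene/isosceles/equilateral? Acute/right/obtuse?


Side lengths squared: AB^2=116.21, BC^2=1105.13, CA^2=818.98
Sorted: [116.21, 818.98, 1105.13]
By sides: Scalene, By angles: Obtuse

Scalene, Obtuse


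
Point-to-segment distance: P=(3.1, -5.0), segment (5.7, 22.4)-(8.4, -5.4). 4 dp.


Project P onto AB: t = 0.9674 (clamped to [0,1])
Closest point on segment: (8.312, -4.4938)
Distance: 5.2365

5.2365


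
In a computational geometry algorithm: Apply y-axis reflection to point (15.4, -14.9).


Reflection over y-axis: (x,y) -> (-x,y)
(15.4, -14.9) -> (-15.4, -14.9)

(-15.4, -14.9)


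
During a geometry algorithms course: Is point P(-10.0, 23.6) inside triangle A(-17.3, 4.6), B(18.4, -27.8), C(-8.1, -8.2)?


Cross products: AB x AP = 914.82, BC x BP = -805.46, CA x CP = -268.24
All same sign? no

No, outside


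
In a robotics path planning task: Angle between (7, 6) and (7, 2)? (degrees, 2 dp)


u.v = 61, |u| = sqrt(85) = 9.2195, |v| = sqrt(53) = 7.2801
cos(theta) = u.v/(|u||v|) = 61/sqrt(4505) = 0.90883
theta = acos(0.90883) = 24.66 degrees

24.66 degrees


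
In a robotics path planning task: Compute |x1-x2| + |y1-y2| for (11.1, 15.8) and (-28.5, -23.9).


|11.1-(-28.5)| + |15.8-(-23.9)| = 39.6 + 39.7 = 79.3

79.3


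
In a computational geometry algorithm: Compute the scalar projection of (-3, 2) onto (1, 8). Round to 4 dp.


u.v = 13, |v| = sqrt(65) = 8.0623
Scalar projection = u.v / |v| = 13 / sqrt(65) = 1.6125

1.6125


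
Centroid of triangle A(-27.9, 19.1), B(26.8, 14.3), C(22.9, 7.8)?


Centroid = ((x_A+x_B+x_C)/3, (y_A+y_B+y_C)/3)
= (((-27.9)+26.8+22.9)/3, (19.1+14.3+7.8)/3)
= (7.2667, 13.7333)

(7.2667, 13.7333)


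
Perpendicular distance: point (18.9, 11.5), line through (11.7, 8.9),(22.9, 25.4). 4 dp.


|cross product| = 89.68
|line direction| = sqrt(397.69) = 19.9422
Distance = 89.68/sqrt(397.69) = 4.497

4.497


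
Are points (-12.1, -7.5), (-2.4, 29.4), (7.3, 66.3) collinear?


Cross product: ((-2.4)-(-12.1))*(66.3-(-7.5)) - (29.4-(-7.5))*(7.3-(-12.1))
= 0

Yes, collinear


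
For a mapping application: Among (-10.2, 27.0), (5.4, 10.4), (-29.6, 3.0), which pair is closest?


d(P0,P1) = 22.7798, d(P0,P2) = 30.8603, d(P1,P2) = 35.7737
Closest: P0 and P1

Closest pair: (-10.2, 27.0) and (5.4, 10.4), distance = 22.7798


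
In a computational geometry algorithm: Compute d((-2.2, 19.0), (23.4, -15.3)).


dx=25.6, dy=-34.3
d^2 = 25.6^2 + (-34.3)^2 = 1831.85
d = sqrt(1831.85) = 42.8001

42.8001


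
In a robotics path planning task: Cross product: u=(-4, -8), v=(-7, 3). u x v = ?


u x v = u_x*v_y - u_y*v_x = (-4)*3 - (-8)*(-7)
= (-12) - 56 = -68

-68


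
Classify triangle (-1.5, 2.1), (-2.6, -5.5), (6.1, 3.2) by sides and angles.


Side lengths squared: AB^2=58.97, BC^2=151.38, CA^2=58.97
Sorted: [58.97, 58.97, 151.38]
By sides: Isosceles, By angles: Obtuse

Isosceles, Obtuse


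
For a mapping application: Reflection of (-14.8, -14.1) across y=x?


Reflection over y=x: (x,y) -> (y,x)
(-14.8, -14.1) -> (-14.1, -14.8)

(-14.1, -14.8)


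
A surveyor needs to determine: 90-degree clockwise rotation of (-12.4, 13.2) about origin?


90° CW: (x,y) -> (y, -x)
(-12.4,13.2) -> (13.2, 12.4)

(13.2, 12.4)


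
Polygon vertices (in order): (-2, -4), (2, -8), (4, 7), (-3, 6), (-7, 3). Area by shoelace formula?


Shoelace sum: ((-2)*(-8) - 2*(-4)) + (2*7 - 4*(-8)) + (4*6 - (-3)*7) + ((-3)*3 - (-7)*6) + ((-7)*(-4) - (-2)*3)
= 182
Area = |182|/2 = 91

91


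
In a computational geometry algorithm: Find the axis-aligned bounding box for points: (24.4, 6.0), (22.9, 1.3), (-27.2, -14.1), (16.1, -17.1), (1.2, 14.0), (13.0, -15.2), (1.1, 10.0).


x range: [-27.2, 24.4]
y range: [-17.1, 14]
Bounding box: (-27.2,-17.1) to (24.4,14)

(-27.2,-17.1) to (24.4,14)


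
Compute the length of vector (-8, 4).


|u| = sqrt((-8)^2 + 4^2) = sqrt(80) = 8.9443

8.9443


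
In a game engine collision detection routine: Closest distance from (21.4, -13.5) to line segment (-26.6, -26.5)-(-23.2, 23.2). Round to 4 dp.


Project P onto AB: t = 0.3261 (clamped to [0,1])
Closest point on segment: (-25.4912, -10.2922)
Distance: 47.0008

47.0008


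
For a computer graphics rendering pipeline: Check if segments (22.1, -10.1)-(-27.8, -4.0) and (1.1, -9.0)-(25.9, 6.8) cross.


Cross products: d1=-359.08, d2=580.62, d3=73.21, d4=-866.49
d1*d2 < 0 and d3*d4 < 0? yes

Yes, they intersect


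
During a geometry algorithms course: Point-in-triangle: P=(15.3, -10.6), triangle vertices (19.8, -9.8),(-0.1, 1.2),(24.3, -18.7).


Cross products: AB x AP = 65.42, BC x BP = 18.54, CA x CP = 43.65
All same sign? yes

Yes, inside


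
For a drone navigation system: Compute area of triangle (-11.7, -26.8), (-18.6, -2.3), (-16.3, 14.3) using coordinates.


Area = |x_A(y_B-y_C) + x_B(y_C-y_A) + x_C(y_A-y_B)|/2
= |194.22 + (-764.46) + 399.35|/2
= 170.89/2 = 85.445

85.445


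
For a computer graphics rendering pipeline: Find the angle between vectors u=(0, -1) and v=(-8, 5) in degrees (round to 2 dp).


u.v = -5, |u| = sqrt(1) = 1, |v| = sqrt(89) = 9.434
cos(theta) = u.v/(|u||v|) = -5/sqrt(89) = -0.529999
theta = acos(-0.529999) = 122.01 degrees

122.01 degrees


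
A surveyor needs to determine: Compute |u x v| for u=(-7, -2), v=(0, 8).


|u x v| = |(-7)*8 - (-2)*0|
= |(-56) - 0| = 56

56


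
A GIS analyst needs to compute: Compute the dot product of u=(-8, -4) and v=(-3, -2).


u . v = u_x*v_x + u_y*v_y = (-8)*(-3) + (-4)*(-2)
= 24 + 8 = 32

32


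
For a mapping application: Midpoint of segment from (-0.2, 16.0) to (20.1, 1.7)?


M = (((-0.2)+20.1)/2, (16+1.7)/2)
= (9.95, 8.85)

(9.95, 8.85)


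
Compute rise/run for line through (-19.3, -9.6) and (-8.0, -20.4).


slope = (y2-y1)/(x2-x1) = ((-20.4)-(-9.6))/((-8)-(-19.3)) = (-10.8)/11.3 = -0.9558

-0.9558


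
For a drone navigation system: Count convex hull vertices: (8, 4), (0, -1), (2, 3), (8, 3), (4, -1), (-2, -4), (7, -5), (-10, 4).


Convex hull vertices (CCW): (-10, 4), (-2, -4), (7, -5), (8, 3), (8, 4)
Count = 5

5


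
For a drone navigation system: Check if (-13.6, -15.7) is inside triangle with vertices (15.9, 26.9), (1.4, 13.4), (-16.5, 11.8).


Cross products: AB x AP = 219.45, BC x BP = 496.89, CA x CP = -934.79
All same sign? no

No, outside


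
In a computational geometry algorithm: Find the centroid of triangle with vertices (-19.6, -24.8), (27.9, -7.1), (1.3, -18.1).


Centroid = ((x_A+x_B+x_C)/3, (y_A+y_B+y_C)/3)
= (((-19.6)+27.9+1.3)/3, ((-24.8)+(-7.1)+(-18.1))/3)
= (3.2, -16.6667)

(3.2, -16.6667)


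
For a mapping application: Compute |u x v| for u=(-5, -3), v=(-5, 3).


|u x v| = |(-5)*3 - (-3)*(-5)|
= |(-15) - 15| = 30

30


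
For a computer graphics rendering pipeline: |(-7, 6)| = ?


|u| = sqrt((-7)^2 + 6^2) = sqrt(85) = 9.2195

9.2195


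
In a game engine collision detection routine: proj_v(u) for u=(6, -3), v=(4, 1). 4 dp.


u.v = 21, |v| = sqrt(17) = 4.1231
Scalar projection = u.v / |v| = 21 / sqrt(17) = 5.0932

5.0932


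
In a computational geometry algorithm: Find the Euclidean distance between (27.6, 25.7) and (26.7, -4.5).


dx=-0.9, dy=-30.2
d^2 = (-0.9)^2 + (-30.2)^2 = 912.85
d = sqrt(912.85) = 30.2134

30.2134


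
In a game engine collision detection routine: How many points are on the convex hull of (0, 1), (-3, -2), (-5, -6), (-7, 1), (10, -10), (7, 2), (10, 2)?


Convex hull vertices (CCW): (-7, 1), (-5, -6), (10, -10), (10, 2), (7, 2)
Count = 5

5


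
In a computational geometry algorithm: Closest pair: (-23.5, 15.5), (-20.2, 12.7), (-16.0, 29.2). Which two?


d(P0,P1) = 4.3278, d(P0,P2) = 15.6186, d(P1,P2) = 17.0262
Closest: P0 and P1

Closest pair: (-23.5, 15.5) and (-20.2, 12.7), distance = 4.3278


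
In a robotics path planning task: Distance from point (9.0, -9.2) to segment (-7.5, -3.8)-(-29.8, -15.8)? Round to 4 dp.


Project P onto AB: t = 0 (clamped to [0,1])
Closest point on segment: (-7.5, -3.8)
Distance: 17.3612

17.3612


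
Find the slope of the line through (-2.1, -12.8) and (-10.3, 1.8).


slope = (y2-y1)/(x2-x1) = (1.8-(-12.8))/((-10.3)-(-2.1)) = 14.6/(-8.2) = -1.7805

-1.7805


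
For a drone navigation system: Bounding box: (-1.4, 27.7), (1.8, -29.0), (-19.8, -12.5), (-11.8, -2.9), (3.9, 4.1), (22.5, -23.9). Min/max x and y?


x range: [-19.8, 22.5]
y range: [-29, 27.7]
Bounding box: (-19.8,-29) to (22.5,27.7)

(-19.8,-29) to (22.5,27.7)


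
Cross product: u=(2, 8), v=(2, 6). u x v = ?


u x v = u_x*v_y - u_y*v_x = 2*6 - 8*2
= 12 - 16 = -4

-4


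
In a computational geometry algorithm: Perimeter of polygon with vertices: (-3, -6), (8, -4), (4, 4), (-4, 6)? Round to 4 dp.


Sides: (-3, -6)->(8, -4): sqrt(125) = 11.18034, (8, -4)->(4, 4): sqrt(80) = 8.944272, (4, 4)->(-4, 6): sqrt(68) = 8.246211, (-4, 6)->(-3, -6): sqrt(145) = 12.041595
Sum = 40.412418
Perimeter = 40.4124

40.4124


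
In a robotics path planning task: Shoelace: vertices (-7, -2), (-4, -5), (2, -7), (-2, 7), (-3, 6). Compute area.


Shoelace sum: ((-7)*(-5) - (-4)*(-2)) + ((-4)*(-7) - 2*(-5)) + (2*7 - (-2)*(-7)) + ((-2)*6 - (-3)*7) + ((-3)*(-2) - (-7)*6)
= 122
Area = |122|/2 = 61

61


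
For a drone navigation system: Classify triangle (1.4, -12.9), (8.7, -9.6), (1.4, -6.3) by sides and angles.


Side lengths squared: AB^2=64.18, BC^2=64.18, CA^2=43.56
Sorted: [43.56, 64.18, 64.18]
By sides: Isosceles, By angles: Acute

Isosceles, Acute


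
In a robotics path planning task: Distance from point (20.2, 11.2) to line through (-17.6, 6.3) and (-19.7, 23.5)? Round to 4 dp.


|cross product| = 660.45
|line direction| = sqrt(300.25) = 17.3277
Distance = 660.45/sqrt(300.25) = 38.1152

38.1152


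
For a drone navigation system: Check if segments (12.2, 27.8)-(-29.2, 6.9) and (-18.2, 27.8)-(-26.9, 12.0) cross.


Cross products: d1=480.32, d2=8.03, d3=-635.36, d4=-163.07
d1*d2 < 0 and d3*d4 < 0? no

No, they don't intersect


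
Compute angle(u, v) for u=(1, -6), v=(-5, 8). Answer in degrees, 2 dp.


u.v = -53, |u| = sqrt(37) = 6.0828, |v| = sqrt(89) = 9.434
cos(theta) = u.v/(|u||v|) = -53/sqrt(3293) = -0.923592
theta = acos(-0.923592) = 157.46 degrees

157.46 degrees


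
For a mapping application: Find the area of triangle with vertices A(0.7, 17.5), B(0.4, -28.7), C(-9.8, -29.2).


Area = |x_A(y_B-y_C) + x_B(y_C-y_A) + x_C(y_A-y_B)|/2
= |0.35 + (-18.68) + (-452.76)|/2
= 471.09/2 = 235.545

235.545


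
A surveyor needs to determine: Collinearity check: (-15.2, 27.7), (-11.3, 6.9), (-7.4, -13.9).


Cross product: ((-11.3)-(-15.2))*((-13.9)-27.7) - (6.9-27.7)*((-7.4)-(-15.2))
= 0

Yes, collinear


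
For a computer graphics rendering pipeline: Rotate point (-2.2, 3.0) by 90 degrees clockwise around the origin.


90° CW: (x,y) -> (y, -x)
(-2.2,3) -> (3, 2.2)

(3, 2.2)


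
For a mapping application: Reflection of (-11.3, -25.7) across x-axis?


Reflection over x-axis: (x,y) -> (x,-y)
(-11.3, -25.7) -> (-11.3, 25.7)

(-11.3, 25.7)


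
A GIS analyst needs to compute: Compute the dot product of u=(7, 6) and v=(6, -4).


u . v = u_x*v_x + u_y*v_y = 7*6 + 6*(-4)
= 42 + (-24) = 18

18


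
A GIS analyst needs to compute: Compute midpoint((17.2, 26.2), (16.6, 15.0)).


M = ((17.2+16.6)/2, (26.2+15)/2)
= (16.9, 20.6)

(16.9, 20.6)


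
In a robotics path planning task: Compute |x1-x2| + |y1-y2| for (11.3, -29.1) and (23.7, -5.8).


|11.3-23.7| + |(-29.1)-(-5.8)| = 12.4 + 23.3 = 35.7

35.7


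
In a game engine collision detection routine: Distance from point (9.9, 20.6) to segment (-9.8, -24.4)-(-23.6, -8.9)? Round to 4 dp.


Project P onto AB: t = 0.9883 (clamped to [0,1])
Closest point on segment: (-23.4382, -9.0817)
Distance: 44.6368

44.6368


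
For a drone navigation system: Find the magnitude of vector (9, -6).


|u| = sqrt(9^2 + (-6)^2) = sqrt(117) = 10.8167

10.8167


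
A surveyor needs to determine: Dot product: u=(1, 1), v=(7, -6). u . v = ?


u . v = u_x*v_x + u_y*v_y = 1*7 + 1*(-6)
= 7 + (-6) = 1

1


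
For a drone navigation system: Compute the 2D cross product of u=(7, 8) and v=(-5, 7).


u x v = u_x*v_y - u_y*v_x = 7*7 - 8*(-5)
= 49 - (-40) = 89

89


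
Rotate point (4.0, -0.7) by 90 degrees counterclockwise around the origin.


90° CCW: (x,y) -> (-y, x)
(4,-0.7) -> (0.7, 4)

(0.7, 4)


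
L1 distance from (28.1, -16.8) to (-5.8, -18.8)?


|28.1-(-5.8)| + |(-16.8)-(-18.8)| = 33.9 + 2 = 35.9

35.9


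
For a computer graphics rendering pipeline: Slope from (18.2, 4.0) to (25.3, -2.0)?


slope = (y2-y1)/(x2-x1) = ((-2)-4)/(25.3-18.2) = (-6)/7.1 = -0.8451

-0.8451


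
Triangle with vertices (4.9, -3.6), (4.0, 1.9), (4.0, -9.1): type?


Side lengths squared: AB^2=31.06, BC^2=121, CA^2=31.06
Sorted: [31.06, 31.06, 121]
By sides: Isosceles, By angles: Obtuse

Isosceles, Obtuse


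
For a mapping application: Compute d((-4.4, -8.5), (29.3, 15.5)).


dx=33.7, dy=24
d^2 = 33.7^2 + 24^2 = 1711.69
d = sqrt(1711.69) = 41.3726

41.3726


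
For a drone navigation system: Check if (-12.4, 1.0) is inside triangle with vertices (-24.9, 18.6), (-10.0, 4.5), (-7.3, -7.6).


Cross products: AB x AP = -85.99, BC x BP = -38.49, CA x CP = -17.74
All same sign? yes

Yes, inside


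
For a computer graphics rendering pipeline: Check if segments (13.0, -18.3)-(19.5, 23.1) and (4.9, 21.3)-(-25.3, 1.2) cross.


Cross products: d1=1358.73, d2=239.1, d3=592.74, d4=1712.37
d1*d2 < 0 and d3*d4 < 0? no

No, they don't intersect
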